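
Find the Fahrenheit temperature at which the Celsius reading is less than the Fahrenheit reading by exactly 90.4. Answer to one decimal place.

163.4°F

Let F be the Fahrenheit reading. The Celsius reading is C = 5/9·F - 17.7778.
Require C - F = -90.4: (-4/9)·F - 17.7778 = -90.4.
F = (-90.4 + 17.7778) / (-4/9) = 163.4.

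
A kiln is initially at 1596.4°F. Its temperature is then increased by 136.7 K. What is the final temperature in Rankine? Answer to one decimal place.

2302.1°R

Initial temperature in Celsius: (1596.4 - 32) × 5/9 = 869.1111°C.
The 136.7 K change is an interval; Kelvin and Celsius degrees are the same size, so ΔC = +136.7°C.
Final Celsius temperature: 869.1111 + 136.7000 = 1005.8111°C.
In Rankine: 1005.8111 × 1.8 + 491.67 = 2302.1°R.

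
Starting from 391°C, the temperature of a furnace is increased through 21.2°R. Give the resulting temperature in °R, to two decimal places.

The 21.2°R change is an interval, so only the factor 5/9 applies: +21.2 × 5/9 = +11.7778°C.
Final Celsius temperature: 391.0000 + 11.7778 = 402.7778°C.
In Rankine: 402.7778 × 1.8 + 491.67 = 1216.67°R.

1216.67°R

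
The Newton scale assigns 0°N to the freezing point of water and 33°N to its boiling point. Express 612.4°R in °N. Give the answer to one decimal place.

First in Celsius: (612.4 - 491.67) × 5/9 = 67.0722°C.
Linearly onto the Newton scale: 0 + (67.0722 / 100) × (33 - 0) = 22.1°N.

22.1°N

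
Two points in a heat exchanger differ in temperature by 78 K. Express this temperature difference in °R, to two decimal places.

140.40°R

For a temperature interval the offset drops out; only the factor 1.8 applies.
78 × 1.8 = 140.40.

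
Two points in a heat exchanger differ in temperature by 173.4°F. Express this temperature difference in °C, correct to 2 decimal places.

96.33°C

Only the scale ratio 5/9 matters for a change in temperature.
173.4 × 5/9 = 96.33.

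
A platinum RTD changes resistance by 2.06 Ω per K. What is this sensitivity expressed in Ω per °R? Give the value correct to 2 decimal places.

Since only a temperature interval is involved, the additive offset between the scales drops out.
A change of 1°R is a change of 5/9 K, so per °R the value is 2.06 × 5/9 = 1.14.

1.14 Ω per °R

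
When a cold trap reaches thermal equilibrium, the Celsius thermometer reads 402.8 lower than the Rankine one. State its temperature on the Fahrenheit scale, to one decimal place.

-168.0°F

Let x be the Rankine reading; then the Celsius reading is 5/9·x - 273.15.
(5/9·x - 273.15) - x = -402.8  ⇒  (-4/9)·x = -129.65  ⇒  x = 291.7125°R.
In Celsius: (291.7125 - 491.67) × 5/9 = -111.0875°C.
In Fahrenheit: -111.0875 × 1.8 + 32 = -168.0°F.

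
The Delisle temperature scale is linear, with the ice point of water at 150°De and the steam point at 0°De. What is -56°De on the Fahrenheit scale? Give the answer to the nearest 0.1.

Linear interpolation between the fixed points: C = (-56 - 150) × 100 / (0 - 150) = 137.3333°C.
Then 137.3333 × 1.8 + 32 = 279.2°F.

279.2°F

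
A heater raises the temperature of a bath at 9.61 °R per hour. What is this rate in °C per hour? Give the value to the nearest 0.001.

5.339 °C/hour

Since only a temperature interval is involved, the additive offset between the scales drops out.
A change of 1°R is a change of 5/9°C, so 9.61 × 5/9 = 5.339.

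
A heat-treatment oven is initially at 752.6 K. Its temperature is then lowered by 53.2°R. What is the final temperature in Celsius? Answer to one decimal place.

449.9°C

Initial temperature in Celsius: 752.6 - 273.15 = 479.4500°C.
The 53.2°R change is an interval, so only the factor 5/9 applies: -53.2 × 5/9 = -29.5556°C.
Final Celsius temperature: 479.4500 - 29.5556 = 449.8944°C.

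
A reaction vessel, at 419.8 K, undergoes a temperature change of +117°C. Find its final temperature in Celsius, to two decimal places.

Initial temperature in Celsius: 419.8 - 273.15 = 146.6500°C.
Final Celsius temperature: 146.6500 + 117.0000 = 263.6500°C.

263.65°C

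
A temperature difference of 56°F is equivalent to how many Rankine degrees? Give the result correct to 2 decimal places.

56.00°R

Fahrenheit and Rankine degrees are the same size, so the interval is unchanged: 56.00.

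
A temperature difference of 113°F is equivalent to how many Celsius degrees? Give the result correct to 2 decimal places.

An interval of 1°F corresponds to 5/9°C.
113 × 5/9 = 62.78.

62.78°C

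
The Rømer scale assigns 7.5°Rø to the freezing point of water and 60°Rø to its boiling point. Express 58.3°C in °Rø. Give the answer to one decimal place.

Linearly onto the Rømer scale: 7.5 + (58.3000 / 100) × (60 - 7.5) = 38.1°Rø.

38.1°Rø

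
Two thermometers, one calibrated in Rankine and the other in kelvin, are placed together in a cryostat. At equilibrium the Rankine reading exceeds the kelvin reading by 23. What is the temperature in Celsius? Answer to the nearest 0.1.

Let x be the Rankine reading; then the kelvin reading is 5/9·x.
(5/9·x) - x = -23  ⇒  (-4/9)·x = -23  ⇒  x = 51.7500°R.
In Celsius: (51.75 - 491.67) × 5/9 = -244.4°C.

-244.4°C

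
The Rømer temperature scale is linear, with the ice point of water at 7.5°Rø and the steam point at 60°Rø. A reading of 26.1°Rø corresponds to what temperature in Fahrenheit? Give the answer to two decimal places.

Linear interpolation between the fixed points: C = (26.1 - 7.5) × 100 / (60 - 7.5) = 35.4286°C.
Then 35.4286 × 1.8 + 32 = 95.77°F.

95.77°F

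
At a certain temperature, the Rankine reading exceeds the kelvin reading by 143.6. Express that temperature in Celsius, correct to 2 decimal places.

Let x be the kelvin reading; then the Rankine reading is 1.8·x.
(1.8·x) - x = 143.6  ⇒  (0.8)·x = 143.6  ⇒  x = 179.5000 K.
In Celsius: 179.5 - 273.15 = -93.65°C.

-93.65°C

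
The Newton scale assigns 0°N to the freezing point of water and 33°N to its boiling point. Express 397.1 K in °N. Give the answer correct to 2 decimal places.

First in Celsius: 397.1 - 273.15 = 123.9500°C.
Linearly onto the Newton scale: 0 + (123.9500 / 100) × (33 - 0) = 40.90°N.

40.90°N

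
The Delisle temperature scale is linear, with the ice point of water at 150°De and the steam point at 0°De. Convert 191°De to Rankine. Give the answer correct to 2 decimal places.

Linear interpolation between the fixed points: C = (191 - 150) × 100 / (0 - 150) = -27.3333°C.
Then -27.3333 × 1.8 + 491.67 = 442.47°R.

442.47°R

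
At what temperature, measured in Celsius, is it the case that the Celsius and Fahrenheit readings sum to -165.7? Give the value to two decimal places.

Let C be the Celsius reading. The Fahrenheit reading is F = 1.8·C + 32.
Require C + F = -165.7: (2.8)·C + 32 = -165.7.
C = (-165.7 - 32) / (2.8) = -70.61.

-70.61°C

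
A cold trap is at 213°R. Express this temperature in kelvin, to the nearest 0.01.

118.33 K

In Celsius: (213 - 491.67) × 5/9 = -154.8167°C.
In kelvin: -154.8167 + 273.15 = 118.33 K.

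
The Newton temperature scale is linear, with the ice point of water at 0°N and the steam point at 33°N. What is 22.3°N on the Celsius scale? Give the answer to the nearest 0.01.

Linear interpolation between the fixed points: C = (22.3 - 0) × 100 / (33 - 0) = 67.5758°C.

67.58°C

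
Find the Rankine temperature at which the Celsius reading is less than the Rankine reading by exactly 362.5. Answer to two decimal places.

Let R be the Rankine reading. The Celsius reading is C = 5/9·R - 273.15.
Require C - R = -362.5: (-4/9)·R - 273.15 = -362.5.
R = (-362.5 + 273.15) / (-4/9) = 201.04.

201.04°R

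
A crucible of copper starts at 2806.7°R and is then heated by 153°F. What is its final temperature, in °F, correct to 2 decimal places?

Initial temperature in Celsius: (2806.7 - 491.67) × 5/9 = 1286.1278°C.
The 153°F change is an interval, so only the factor 5/9 applies: +153 × 5/9 = +85.0000°C.
Final Celsius temperature: 1286.1278 + 85.0000 = 1371.1278°C.
In Fahrenheit: 1371.1278 × 1.8 + 32 = 2500.03°F.

2500.03°F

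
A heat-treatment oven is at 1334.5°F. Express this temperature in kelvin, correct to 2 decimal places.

996.76 K

In Celsius: (1334.5 - 32) × 5/9 = 723.6111°C.
In kelvin: 723.6111 + 273.15 = 996.76 K.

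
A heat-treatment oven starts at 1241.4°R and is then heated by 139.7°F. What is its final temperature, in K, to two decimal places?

Initial temperature in Celsius: (1241.4 - 491.67) × 5/9 = 416.5167°C.
The 139.7°F change is an interval, so only the factor 5/9 applies: +139.7 × 5/9 = +77.6111°C.
Final Celsius temperature: 416.5167 + 77.6111 = 494.1278°C.
In kelvin: 494.1278 + 273.15 = 767.28 K.

767.28 K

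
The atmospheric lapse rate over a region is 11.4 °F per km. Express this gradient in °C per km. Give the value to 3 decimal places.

Since only a temperature interval is involved, the additive offset between the scales drops out.
A change of 1°F is a change of 5/9°C, so 11.4 × 5/9 = 6.333.

6.333 °C/km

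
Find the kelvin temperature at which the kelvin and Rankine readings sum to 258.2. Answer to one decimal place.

92.2 K

Let K be the kelvin reading. The Rankine reading is R = 1.8·K.
Require K + R = 258.2: (2.8)·K = 258.2.
K = (258.2) / (2.8) = 92.2.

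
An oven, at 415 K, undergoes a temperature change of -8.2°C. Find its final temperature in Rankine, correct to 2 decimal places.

Initial temperature in Celsius: 415 - 273.15 = 141.8500°C.
Final Celsius temperature: 141.8500 - 8.2000 = 133.6500°C.
In Rankine: 133.6500 × 1.8 + 491.67 = 732.24°R.

732.24°R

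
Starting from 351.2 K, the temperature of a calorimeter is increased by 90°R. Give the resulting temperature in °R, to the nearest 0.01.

Initial temperature in Celsius: 351.2 - 273.15 = 78.0500°C.
The 90°R change is an interval, so only the factor 5/9 applies: +90 × 5/9 = +50.0000°C.
Final Celsius temperature: 78.0500 + 50.0000 = 128.0500°C.
In Rankine: 128.0500 × 1.8 + 491.67 = 722.16°R.

722.16°R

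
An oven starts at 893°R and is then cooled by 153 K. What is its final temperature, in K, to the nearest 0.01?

343.11 K

Initial temperature in Celsius: (893 - 491.67) × 5/9 = 222.9611°C.
The 153 K change is an interval; Kelvin and Celsius degrees are the same size, so ΔC = -153°C.
Final Celsius temperature: 222.9611 - 153.0000 = 69.9611°C.
In kelvin: 69.9611 + 273.15 = 343.11 K.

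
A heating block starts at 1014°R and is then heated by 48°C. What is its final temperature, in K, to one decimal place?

Initial temperature in Celsius: (1014 - 491.67) × 5/9 = 290.1833°C.
Final Celsius temperature: 290.1833 + 48.0000 = 338.1833°C.
In kelvin: 338.1833 + 273.15 = 611.3 K.

611.3 K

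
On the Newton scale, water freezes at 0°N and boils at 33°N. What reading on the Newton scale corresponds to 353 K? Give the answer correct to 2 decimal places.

26.35°N

First in Celsius: 353 - 273.15 = 79.8500°C.
Linearly onto the Newton scale: 0 + (79.8500 / 100) × (33 - 0) = 26.35°N.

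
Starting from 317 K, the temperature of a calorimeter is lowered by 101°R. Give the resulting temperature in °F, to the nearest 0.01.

9.93°F

Initial temperature in Celsius: 317 - 273.15 = 43.8500°C.
The 101°R change is an interval, so only the factor 5/9 applies: -101 × 5/9 = -56.1111°C.
Final Celsius temperature: 43.8500 - 56.1111 = -12.2611°C.
In Fahrenheit: -12.2611 × 1.8 + 32 = 9.93°F.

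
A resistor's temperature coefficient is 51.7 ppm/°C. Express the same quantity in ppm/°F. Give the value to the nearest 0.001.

28.722 ppm/°F

The quantity depends on a temperature interval, so only the ratio of degree sizes applies; the offset between the scales is irrelevant.
A change of 1°F is a change of 5/9°C, so per °F the value is 51.7 × 5/9 = 28.722.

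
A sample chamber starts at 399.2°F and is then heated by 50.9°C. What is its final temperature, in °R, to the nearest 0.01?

950.49°R

Initial temperature in Celsius: (399.2 - 32) × 5/9 = 204.0000°C.
Final Celsius temperature: 204.0000 + 50.9000 = 254.9000°C.
In Rankine: 254.9000 × 1.8 + 491.67 = 950.49°R.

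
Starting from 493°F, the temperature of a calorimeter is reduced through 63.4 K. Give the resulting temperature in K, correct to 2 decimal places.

Initial temperature in Celsius: (493 - 32) × 5/9 = 256.1111°C.
The 63.4 K change is an interval; Kelvin and Celsius degrees are the same size, so ΔC = -63.4°C.
Final Celsius temperature: 256.1111 - 63.4000 = 192.7111°C.
In kelvin: 192.7111 + 273.15 = 465.86 K.

465.86 K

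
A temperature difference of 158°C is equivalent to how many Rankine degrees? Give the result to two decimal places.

284.40°R

For a temperature interval the offset drops out; only the factor 1.8 applies.
158 × 1.8 = 284.40.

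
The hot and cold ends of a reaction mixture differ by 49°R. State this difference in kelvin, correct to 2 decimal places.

27.22 K

An interval of 1°R corresponds to 5/9 K.
49 × 5/9 = 27.22.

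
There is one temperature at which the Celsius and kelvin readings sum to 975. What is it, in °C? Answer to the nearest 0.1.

Let C be the Celsius reading. The kelvin reading is K = 1·C + 273.15.
Require C + K = 975: (2)·C + 273.15 = 975.
C = (975 - 273.15) / (2) = 350.9.

350.9°C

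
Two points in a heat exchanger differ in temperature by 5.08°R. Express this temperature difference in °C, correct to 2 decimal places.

An interval of 1°R corresponds to 5/9°C.
5.08 × 5/9 = 2.82.

2.82°C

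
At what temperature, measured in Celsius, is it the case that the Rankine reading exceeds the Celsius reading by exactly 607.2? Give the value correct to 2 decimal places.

Let C be the Celsius reading. The Rankine reading is R = 1.8·C + 491.67.
Require R - C = 607.2: (0.8)·C + 491.67 = 607.2.
C = (607.2 - 491.67) / (0.8) = 144.41.

144.41°C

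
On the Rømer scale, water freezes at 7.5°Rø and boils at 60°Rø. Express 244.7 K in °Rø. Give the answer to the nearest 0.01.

-7.44°Rø

First in Celsius: 244.7 - 273.15 = -28.4500°C.
Linearly onto the Rømer scale: 7.5 + (-28.4500 / 100) × (60 - 7.5) = -7.44°Rø.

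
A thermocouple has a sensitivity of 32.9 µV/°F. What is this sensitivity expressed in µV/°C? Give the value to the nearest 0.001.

59.220 µV/°C

Since only a temperature interval is involved, the additive offset between the scales drops out.
A change of 1°C is a change of 1.8°F, so per °C the value is 32.9 × 1.8 = 59.220.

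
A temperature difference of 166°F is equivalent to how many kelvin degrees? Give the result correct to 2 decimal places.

92.22 K

Only the scale ratio 5/9 matters for a change in temperature.
166 × 5/9 = 92.22.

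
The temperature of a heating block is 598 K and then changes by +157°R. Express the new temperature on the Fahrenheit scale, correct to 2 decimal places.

Initial temperature in Celsius: 598 - 273.15 = 324.8500°C.
The 157°R change is an interval, so only the factor 5/9 applies: +157 × 5/9 = +87.2222°C.
Final Celsius temperature: 324.8500 + 87.2222 = 412.0722°C.
In Fahrenheit: 412.0722 × 1.8 + 32 = 773.73°F.

773.73°F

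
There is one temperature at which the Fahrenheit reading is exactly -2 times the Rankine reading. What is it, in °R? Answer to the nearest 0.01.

Let R be the Rankine reading. The Fahrenheit reading is F = 1·R - 459.67.
Require F = -2·R: 1·R - 459.67 = -2·R.
(3)·R = 459.67  ⇒  R = 153.22.

153.22°R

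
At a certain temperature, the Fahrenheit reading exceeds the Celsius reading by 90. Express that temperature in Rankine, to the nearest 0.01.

Let x be the Celsius reading; then the Fahrenheit reading is 1.8·x + 32.
(1.8·x + 32) - x = 90  ⇒  (0.8)·x = 58  ⇒  x = 72.5000°C.
In Rankine: 72.5000 × 1.8 + 491.67 = 622.17°R.

622.17°R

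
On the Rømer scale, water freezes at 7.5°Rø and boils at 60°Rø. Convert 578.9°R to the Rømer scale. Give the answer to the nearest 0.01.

First in Celsius: (578.9 - 491.67) × 5/9 = 48.4611°C.
Linearly onto the Rømer scale: 7.5 + (48.4611 / 100) × (60 - 7.5) = 32.94°Rø.

32.94°Rø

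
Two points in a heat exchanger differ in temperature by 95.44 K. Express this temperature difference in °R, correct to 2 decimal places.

171.79°R

Only the scale ratio 1.8 matters for a change in temperature.
95.44 × 1.8 = 171.79.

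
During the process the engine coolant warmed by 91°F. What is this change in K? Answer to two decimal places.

50.56 K

For a temperature interval the offset drops out; only the factor 5/9 applies.
91 × 5/9 = 50.56.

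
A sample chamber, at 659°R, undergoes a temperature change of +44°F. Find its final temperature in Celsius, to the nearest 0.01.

Initial temperature in Celsius: (659 - 491.67) × 5/9 = 92.9611°C.
The 44°F change is an interval, so only the factor 5/9 applies: +44 × 5/9 = +24.4444°C.
Final Celsius temperature: 92.9611 + 24.4444 = 117.4056°C.

117.41°C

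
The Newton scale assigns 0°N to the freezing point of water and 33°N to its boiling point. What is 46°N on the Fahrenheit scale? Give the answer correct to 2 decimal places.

Linear interpolation between the fixed points: C = (46 - 0) × 100 / (33 - 0) = 139.3939°C.
Then 139.3939 × 1.8 + 32 = 282.91°F.

282.91°F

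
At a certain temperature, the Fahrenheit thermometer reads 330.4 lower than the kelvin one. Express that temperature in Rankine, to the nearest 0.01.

Let x be the kelvin reading; then the Fahrenheit reading is 1.8·x - 459.67.
(1.8·x - 459.67) - x = -330.4  ⇒  (0.8)·x = 129.27  ⇒  x = 161.5875 K.
In Celsius: 161.5875 - 273.15 = -111.5625°C.
In Rankine: -111.5625 × 1.8 + 491.67 = 290.86°R.

290.86°R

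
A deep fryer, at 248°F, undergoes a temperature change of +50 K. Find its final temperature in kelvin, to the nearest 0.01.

Initial temperature in Celsius: (248 - 32) × 5/9 = 120.0000°C.
The 50 K change is an interval; Kelvin and Celsius degrees are the same size, so ΔC = +50°C.
Final Celsius temperature: 120.0000 + 50.0000 = 170.0000°C.
In kelvin: 170.0000 + 273.15 = 443.15 K.

443.15 K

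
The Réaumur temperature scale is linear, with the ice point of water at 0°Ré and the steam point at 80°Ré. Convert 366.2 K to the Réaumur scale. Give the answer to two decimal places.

74.44°Ré

First in Celsius: 366.2 - 273.15 = 93.0500°C.
Linearly onto the Réaumur scale: 0 + (93.0500 / 100) × (80 - 0) = 74.44°Ré.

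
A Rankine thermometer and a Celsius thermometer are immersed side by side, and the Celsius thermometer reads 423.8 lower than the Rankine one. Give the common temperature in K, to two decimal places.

188.31 K

Let x be the Rankine reading; then the Celsius reading is 5/9·x - 273.15.
(5/9·x - 273.15) - x = -423.8  ⇒  (-4/9)·x = -150.65  ⇒  x = 338.9625°R.
In Celsius: (338.9625 - 491.67) × 5/9 = -84.8375°C.
In kelvin: -84.8375 + 273.15 = 188.31 K.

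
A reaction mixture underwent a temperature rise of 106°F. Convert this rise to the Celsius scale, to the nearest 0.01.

58.89°C

Only the scale ratio 5/9 matters for a change in temperature.
106 × 5/9 = 58.89.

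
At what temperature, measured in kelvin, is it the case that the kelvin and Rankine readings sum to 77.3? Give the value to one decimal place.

27.6 K

Let K be the kelvin reading. The Rankine reading is R = 1.8·K.
Require K + R = 77.3: (2.8)·K = 77.3.
K = (77.3) / (2.8) = 27.6.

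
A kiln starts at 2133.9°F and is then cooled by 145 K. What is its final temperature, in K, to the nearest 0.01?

Initial temperature in Celsius: (2133.9 - 32) × 5/9 = 1167.7222°C.
The 145 K change is an interval; Kelvin and Celsius degrees are the same size, so ΔC = -145°C.
Final Celsius temperature: 1167.7222 - 145.0000 = 1022.7222°C.
In kelvin: 1022.7222 + 273.15 = 1295.87 K.

1295.87 K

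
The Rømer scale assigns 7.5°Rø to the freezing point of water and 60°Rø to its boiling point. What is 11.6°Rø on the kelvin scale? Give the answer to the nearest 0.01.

280.96 K

Linear interpolation between the fixed points: C = (11.6 - 7.5) × 100 / (60 - 7.5) = 7.8095°C.
Then 7.8095 + 273.15 = 280.96 K.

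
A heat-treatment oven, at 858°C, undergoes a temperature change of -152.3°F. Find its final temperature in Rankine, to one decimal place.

The 152.3°F change is an interval, so only the factor 5/9 applies: -152.3 × 5/9 = -84.6111°C.
Final Celsius temperature: 858.0000 - 84.6111 = 773.3889°C.
In Rankine: 773.3889 × 1.8 + 491.67 = 1883.8°R.

1883.8°R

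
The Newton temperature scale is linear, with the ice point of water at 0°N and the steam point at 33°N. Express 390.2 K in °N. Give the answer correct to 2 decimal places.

First in Celsius: 390.2 - 273.15 = 117.0500°C.
Linearly onto the Newton scale: 0 + (117.0500 / 100) × (33 - 0) = 38.63°N.

38.63°N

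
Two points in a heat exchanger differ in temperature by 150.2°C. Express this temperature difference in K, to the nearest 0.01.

Celsius and kelvin degrees are the same size, so the interval is unchanged: 150.20.

150.20 K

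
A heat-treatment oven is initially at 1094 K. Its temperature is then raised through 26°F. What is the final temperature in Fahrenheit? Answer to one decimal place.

Initial temperature in Celsius: 1094 - 273.15 = 820.8500°C.
The 26°F change is an interval, so only the factor 5/9 applies: +26 × 5/9 = +14.4444°C.
Final Celsius temperature: 820.8500 + 14.4444 = 835.2944°C.
In Fahrenheit: 835.2944 × 1.8 + 32 = 1535.5°F.

1535.5°F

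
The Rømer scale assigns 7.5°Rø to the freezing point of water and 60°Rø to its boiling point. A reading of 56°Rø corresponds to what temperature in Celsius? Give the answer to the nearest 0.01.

Linear interpolation between the fixed points: C = (56 - 7.5) × 100 / (60 - 7.5) = 92.3810°C.

92.38°C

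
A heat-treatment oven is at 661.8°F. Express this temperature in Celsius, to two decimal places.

349.89°C

In Celsius: (661.8 - 32) × 5/9 = 349.8889°C.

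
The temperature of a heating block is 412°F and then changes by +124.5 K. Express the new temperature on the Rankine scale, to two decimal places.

Initial temperature in Celsius: (412 - 32) × 5/9 = 211.1111°C.
The 124.5 K change is an interval; Kelvin and Celsius degrees are the same size, so ΔC = +124.5°C.
Final Celsius temperature: 211.1111 + 124.5000 = 335.6111°C.
In Rankine: 335.6111 × 1.8 + 491.67 = 1095.77°R.

1095.77°R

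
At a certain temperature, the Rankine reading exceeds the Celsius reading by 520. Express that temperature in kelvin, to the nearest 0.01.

Let x be the Celsius reading; then the Rankine reading is 1.8·x + 491.67.
(1.8·x + 491.67) - x = 520  ⇒  (0.8)·x = 28.33  ⇒  x = 35.4125°C.
In kelvin: 35.4125 + 273.15 = 308.56 K.

308.56 K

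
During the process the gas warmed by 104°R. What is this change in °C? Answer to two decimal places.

57.78°C

For a temperature interval the offset drops out; only the factor 5/9 applies.
104 × 5/9 = 57.78.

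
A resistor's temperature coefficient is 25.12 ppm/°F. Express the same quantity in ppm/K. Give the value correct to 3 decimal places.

45.216 ppm/K

Since only a temperature interval is involved, the additive offset between the scales drops out.
A change of 1 K is a change of 1.8°F, so per K the value is 25.12 × 1.8 = 45.216.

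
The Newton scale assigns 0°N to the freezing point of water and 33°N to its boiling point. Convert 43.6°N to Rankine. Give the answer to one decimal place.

Linear interpolation between the fixed points: C = (43.6 - 0) × 100 / (33 - 0) = 132.1212°C.
Then 132.1212 × 1.8 + 491.67 = 729.5°R.

729.5°R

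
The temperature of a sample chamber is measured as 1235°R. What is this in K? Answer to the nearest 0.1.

In Celsius: (1235 - 491.67) × 5/9 = 412.9611°C.
In kelvin: 412.9611 + 273.15 = 686.1 K.

686.1 K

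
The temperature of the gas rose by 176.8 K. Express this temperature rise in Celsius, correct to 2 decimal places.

176.80°C

Kelvin and Celsius degrees are the same size, so the interval is unchanged: 176.80.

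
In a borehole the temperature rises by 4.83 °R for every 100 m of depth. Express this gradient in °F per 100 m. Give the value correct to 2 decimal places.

The quantity depends on a temperature interval, so only the ratio of degree sizes applies; the offset between the scales is irrelevant.
A change of 1°R is a change of 1°F, so 4.83 × 1 = 4.83.

4.83 °F/100 m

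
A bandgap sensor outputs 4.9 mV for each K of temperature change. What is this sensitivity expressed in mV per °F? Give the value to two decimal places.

2.72 mV per °F

Since only a temperature interval is involved, the additive offset between the scales drops out.
A change of 1°F is a change of 5/9 K, so per °F the value is 4.9 × 5/9 = 2.72.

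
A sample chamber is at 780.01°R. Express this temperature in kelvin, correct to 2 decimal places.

In Celsius: (780.01 - 491.67) × 5/9 = 160.1889°C.
In kelvin: 160.1889 + 273.15 = 433.34 K.

433.34 K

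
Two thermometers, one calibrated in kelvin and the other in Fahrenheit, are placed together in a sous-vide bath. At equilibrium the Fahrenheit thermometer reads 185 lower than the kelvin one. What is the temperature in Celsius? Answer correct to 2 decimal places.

70.19°C

Let x be the kelvin reading; then the Fahrenheit reading is 1.8·x - 459.67.
(1.8·x - 459.67) - x = -185  ⇒  (0.8)·x = 274.67  ⇒  x = 343.3375 K.
In Celsius: 343.3375 - 273.15 = 70.19°C.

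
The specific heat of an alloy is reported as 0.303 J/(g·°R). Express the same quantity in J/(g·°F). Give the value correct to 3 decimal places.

Since only a temperature interval is involved, the additive offset between the scales drops out.
A change of 1°F is a change of 1°R, so per °F the value is 0.303 × 1 = 0.303.

0.303 J/(g·°F)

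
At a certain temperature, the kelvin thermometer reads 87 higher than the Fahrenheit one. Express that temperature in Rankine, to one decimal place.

Let x be the Fahrenheit reading; then the kelvin reading is 5/9·x + 255.372.
(5/9·x + 255.372) - x = 87  ⇒  (-4/9)·x = -168.372  ⇒  x = 378.8375°F.
In Celsius: (378.8375 - 32) × 5/9 = 192.6875°C.
In Rankine: 192.6875 × 1.8 + 491.67 = 838.5°R.

838.5°R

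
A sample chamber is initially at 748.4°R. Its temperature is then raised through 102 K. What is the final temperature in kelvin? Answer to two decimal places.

517.78 K

Initial temperature in Celsius: (748.4 - 491.67) × 5/9 = 142.6278°C.
The 102 K change is an interval; Kelvin and Celsius degrees are the same size, so ΔC = +102°C.
Final Celsius temperature: 142.6278 + 102.0000 = 244.6278°C.
In kelvin: 244.6278 + 273.15 = 517.78 K.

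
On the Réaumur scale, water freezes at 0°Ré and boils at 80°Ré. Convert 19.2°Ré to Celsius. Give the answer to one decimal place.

Linear interpolation between the fixed points: C = (19.2 - 0) × 100 / (80 - 0) = 24.0000°C.

24.0°C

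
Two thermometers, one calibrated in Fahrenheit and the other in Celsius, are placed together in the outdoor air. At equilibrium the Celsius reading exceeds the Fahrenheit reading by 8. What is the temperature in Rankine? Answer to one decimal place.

401.7°R

Let x be the Fahrenheit reading; then the Celsius reading is 5/9·x - 17.7778.
(5/9·x - 17.7778) - x = 8  ⇒  (-4/9)·x = 25.7778  ⇒  x = -58.0000°F.
In Celsius: (-58 - 32) × 5/9 = -50.0000°C.
In Rankine: -50.0000 × 1.8 + 491.67 = 401.7°R.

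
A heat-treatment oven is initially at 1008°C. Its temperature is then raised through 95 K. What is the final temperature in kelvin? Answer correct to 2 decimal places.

1376.15 K

The 95 K change is an interval; Kelvin and Celsius degrees are the same size, so ΔC = +95°C.
Final Celsius temperature: 1008.0000 + 95.0000 = 1103.0000°C.
In kelvin: 1103.0000 + 273.15 = 1376.15 K.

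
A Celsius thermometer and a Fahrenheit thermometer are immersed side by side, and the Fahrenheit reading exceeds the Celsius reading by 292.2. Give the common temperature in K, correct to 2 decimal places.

598.40 K

Let x be the Celsius reading; then the Fahrenheit reading is 1.8·x + 32.
(1.8·x + 32) - x = 292.2  ⇒  (0.8)·x = 260.2  ⇒  x = 325.2500°C.
In kelvin: 325.2500 + 273.15 = 598.40 K.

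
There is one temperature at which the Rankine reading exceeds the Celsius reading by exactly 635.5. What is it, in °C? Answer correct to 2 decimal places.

Let C be the Celsius reading. The Rankine reading is R = 1.8·C + 491.67.
Require R - C = 635.5: (0.8)·C + 491.67 = 635.5.
C = (635.5 - 491.67) / (0.8) = 179.79.

179.79°C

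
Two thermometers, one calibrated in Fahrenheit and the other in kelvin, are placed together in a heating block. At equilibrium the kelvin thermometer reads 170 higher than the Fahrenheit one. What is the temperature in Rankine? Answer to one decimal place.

Let x be the Fahrenheit reading; then the kelvin reading is 5/9·x + 255.372.
(5/9·x + 255.372) - x = 170  ⇒  (-4/9)·x = -85.3722  ⇒  x = 192.0875°F.
In Celsius: (192.0875 - 32) × 5/9 = 88.9375°C.
In Rankine: 88.9375 × 1.8 + 491.67 = 651.8°R.

651.8°R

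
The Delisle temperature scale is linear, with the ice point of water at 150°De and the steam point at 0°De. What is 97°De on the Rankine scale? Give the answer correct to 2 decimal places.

555.27°R

Linear interpolation between the fixed points: C = (97 - 150) × 100 / (0 - 150) = 35.3333°C.
Then 35.3333 × 1.8 + 491.67 = 555.27°R.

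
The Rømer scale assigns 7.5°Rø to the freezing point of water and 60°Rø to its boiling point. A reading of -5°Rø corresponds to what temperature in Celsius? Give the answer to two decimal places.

Linear interpolation between the fixed points: C = (-5 - 7.5) × 100 / (60 - 7.5) = -23.8095°C.

-23.81°C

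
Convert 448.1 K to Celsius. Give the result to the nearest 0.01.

174.95°C

In Celsius: 448.1 - 273.15 = 174.9500°C.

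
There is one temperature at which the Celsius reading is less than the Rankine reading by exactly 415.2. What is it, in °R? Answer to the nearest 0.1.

319.6°R

Let R be the Rankine reading. The Celsius reading is C = 5/9·R - 273.15.
Require C - R = -415.2: (-4/9)·R - 273.15 = -415.2.
R = (-415.2 + 273.15) / (-4/9) = 319.6.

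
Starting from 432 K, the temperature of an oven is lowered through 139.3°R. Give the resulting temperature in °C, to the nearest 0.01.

81.46°C

Initial temperature in Celsius: 432 - 273.15 = 158.8500°C.
The 139.3°R change is an interval, so only the factor 5/9 applies: -139.3 × 5/9 = -77.3889°C.
Final Celsius temperature: 158.8500 - 77.3889 = 81.4611°C.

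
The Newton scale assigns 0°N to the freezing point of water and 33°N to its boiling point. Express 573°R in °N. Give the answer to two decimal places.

First in Celsius: (573 - 491.67) × 5/9 = 45.1833°C.
Linearly onto the Newton scale: 0 + (45.1833 / 100) × (33 - 0) = 14.91°N.

14.91°N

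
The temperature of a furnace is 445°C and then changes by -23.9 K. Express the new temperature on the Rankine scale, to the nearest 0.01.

The 23.9 K change is an interval; Kelvin and Celsius degrees are the same size, so ΔC = -23.9°C.
Final Celsius temperature: 445.0000 - 23.9000 = 421.1000°C.
In Rankine: 421.1000 × 1.8 + 491.67 = 1249.65°R.

1249.65°R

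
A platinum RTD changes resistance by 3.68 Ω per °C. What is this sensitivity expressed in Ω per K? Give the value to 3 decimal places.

3.680 Ω per K

The quantity depends on a temperature interval, so only the ratio of degree sizes applies; the offset between the scales is irrelevant.
A change of 1 K is a change of 1°C, so per K the value is 3.68 × 1 = 3.680.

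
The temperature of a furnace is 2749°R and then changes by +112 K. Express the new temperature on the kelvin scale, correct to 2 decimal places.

1639.22 K

Initial temperature in Celsius: (2749 - 491.67) × 5/9 = 1254.0722°C.
The 112 K change is an interval; Kelvin and Celsius degrees are the same size, so ΔC = +112°C.
Final Celsius temperature: 1254.0722 + 112.0000 = 1366.0722°C.
In kelvin: 1366.0722 + 273.15 = 1639.22 K.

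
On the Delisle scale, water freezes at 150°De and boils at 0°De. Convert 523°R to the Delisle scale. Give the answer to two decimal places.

123.89°De

First in Celsius: (523 - 491.67) × 5/9 = 17.4056°C.
Linearly onto the Delisle scale: 150 + (17.4056 / 100) × (0 - 150) = 123.89°De.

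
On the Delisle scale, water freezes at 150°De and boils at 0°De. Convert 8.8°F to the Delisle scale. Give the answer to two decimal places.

169.33°De

First in Celsius: (8.8 - 32) × 5/9 = -12.8889°C.
Linearly onto the Delisle scale: 150 + (-12.8889 / 100) × (0 - 150) = 169.33°De.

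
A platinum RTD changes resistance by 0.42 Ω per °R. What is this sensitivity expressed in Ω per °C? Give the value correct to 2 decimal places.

0.76 Ω per °C

The quantity depends on a temperature interval, so only the ratio of degree sizes applies; the offset between the scales is irrelevant.
A change of 1°C is a change of 1.8°R, so per °C the value is 0.42 × 1.8 = 0.76.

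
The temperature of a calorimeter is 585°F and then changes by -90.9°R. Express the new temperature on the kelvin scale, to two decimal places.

Initial temperature in Celsius: (585 - 32) × 5/9 = 307.2222°C.
The 90.9°R change is an interval, so only the factor 5/9 applies: -90.9 × 5/9 = -50.5000°C.
Final Celsius temperature: 307.2222 - 50.5000 = 256.7222°C.
In kelvin: 256.7222 + 273.15 = 529.87 K.

529.87 K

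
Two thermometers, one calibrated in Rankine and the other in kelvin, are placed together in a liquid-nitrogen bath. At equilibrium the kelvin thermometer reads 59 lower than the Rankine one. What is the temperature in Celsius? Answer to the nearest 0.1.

-199.4°C

Let x be the Rankine reading; then the kelvin reading is 5/9·x.
(5/9·x) - x = -59  ⇒  (-4/9)·x = -59  ⇒  x = 132.7500°R.
In Celsius: (132.75 - 491.67) × 5/9 = -199.4°C.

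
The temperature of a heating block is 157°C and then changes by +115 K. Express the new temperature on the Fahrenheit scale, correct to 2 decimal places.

521.60°F

The 115 K change is an interval; Kelvin and Celsius degrees are the same size, so ΔC = +115°C.
Final Celsius temperature: 157.0000 + 115.0000 = 272.0000°C.
In Fahrenheit: 272.0000 × 1.8 + 32 = 521.60°F.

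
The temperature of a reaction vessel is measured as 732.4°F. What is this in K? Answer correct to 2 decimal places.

662.26 K

In Celsius: (732.4 - 32) × 5/9 = 389.1111°C.
In kelvin: 389.1111 + 273.15 = 662.26 K.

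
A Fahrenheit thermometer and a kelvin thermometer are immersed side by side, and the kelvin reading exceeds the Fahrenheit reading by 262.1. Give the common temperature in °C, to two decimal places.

-26.19°C

Let x be the Fahrenheit reading; then the kelvin reading is 5/9·x + 255.372.
(5/9·x + 255.372) - x = 262.1  ⇒  (-4/9)·x = 6.72778  ⇒  x = -15.1375°F.
In Celsius: (-15.1375 - 32) × 5/9 = -26.19°C.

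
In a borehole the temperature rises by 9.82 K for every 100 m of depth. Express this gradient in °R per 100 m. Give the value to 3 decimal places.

17.676 °R/100 m

Since only a temperature interval is involved, the additive offset between the scales drops out.
A change of 1 K is a change of 1.8°R, so 9.82 × 1.8 = 17.676.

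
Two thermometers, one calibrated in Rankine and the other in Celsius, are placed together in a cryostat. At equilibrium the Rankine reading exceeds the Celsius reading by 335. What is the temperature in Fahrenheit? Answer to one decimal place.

Let x be the Rankine reading; then the Celsius reading is 5/9·x - 273.15.
(5/9·x - 273.15) - x = -335  ⇒  (-4/9)·x = -61.85  ⇒  x = 139.1625°R.
In Celsius: (139.1625 - 491.67) × 5/9 = -195.8375°C.
In Fahrenheit: -195.8375 × 1.8 + 32 = -320.5°F.

-320.5°F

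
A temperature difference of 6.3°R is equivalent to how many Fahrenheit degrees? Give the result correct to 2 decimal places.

Rankine and Fahrenheit degrees are the same size, so the interval is unchanged: 6.30.

6.30°F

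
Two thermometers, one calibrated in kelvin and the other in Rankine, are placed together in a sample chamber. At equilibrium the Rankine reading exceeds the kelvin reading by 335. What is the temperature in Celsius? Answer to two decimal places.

145.60°C

Let x be the kelvin reading; then the Rankine reading is 1.8·x.
(1.8·x) - x = 335  ⇒  (0.8)·x = 335  ⇒  x = 418.7500 K.
In Celsius: 418.75 - 273.15 = 145.60°C.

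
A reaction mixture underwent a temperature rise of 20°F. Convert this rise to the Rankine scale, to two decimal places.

Fahrenheit and Rankine degrees are the same size, so the interval is unchanged: 20.00.

20.00°R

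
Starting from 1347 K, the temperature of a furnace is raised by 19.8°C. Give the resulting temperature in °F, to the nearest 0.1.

2000.6°F

Initial temperature in Celsius: 1347 - 273.15 = 1073.8500°C.
Final Celsius temperature: 1073.8500 + 19.8000 = 1093.6500°C.
In Fahrenheit: 1093.6500 × 1.8 + 32 = 2000.6°F.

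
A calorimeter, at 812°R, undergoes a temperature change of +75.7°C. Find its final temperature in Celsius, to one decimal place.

Initial temperature in Celsius: (812 - 491.67) × 5/9 = 177.9611°C.
Final Celsius temperature: 177.9611 + 75.7000 = 253.6611°C.

253.7°C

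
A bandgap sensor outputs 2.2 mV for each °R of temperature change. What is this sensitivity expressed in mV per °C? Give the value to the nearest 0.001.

The quantity depends on a temperature interval, so only the ratio of degree sizes applies; the offset between the scales is irrelevant.
A change of 1°C is a change of 1.8°R, so per °C the value is 2.2 × 1.8 = 3.960.

3.960 mV per °C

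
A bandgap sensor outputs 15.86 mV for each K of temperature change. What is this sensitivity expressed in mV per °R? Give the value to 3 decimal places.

The quantity depends on a temperature interval, so only the ratio of degree sizes applies; the offset between the scales is irrelevant.
A change of 1°R is a change of 5/9 K, so per °R the value is 15.86 × 5/9 = 8.811.

8.811 mV per °R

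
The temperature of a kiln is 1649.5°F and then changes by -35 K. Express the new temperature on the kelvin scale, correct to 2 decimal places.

1136.76 K

Initial temperature in Celsius: (1649.5 - 32) × 5/9 = 898.6111°C.
The 35 K change is an interval; Kelvin and Celsius degrees are the same size, so ΔC = -35°C.
Final Celsius temperature: 898.6111 - 35.0000 = 863.6111°C.
In kelvin: 863.6111 + 273.15 = 1136.76 K.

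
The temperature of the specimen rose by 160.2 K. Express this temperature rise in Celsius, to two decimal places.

Kelvin and Celsius degrees are the same size, so the interval is unchanged: 160.20.

160.20°C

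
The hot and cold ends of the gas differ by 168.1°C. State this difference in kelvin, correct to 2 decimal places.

168.10 K

Celsius and kelvin degrees are the same size, so the interval is unchanged: 168.10.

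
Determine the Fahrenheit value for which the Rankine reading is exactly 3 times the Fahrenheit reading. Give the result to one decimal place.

Let F be the Fahrenheit reading. The Rankine reading is R = 1·F + 459.67.
Require R = 3·F: 1·F + 459.67 = 3·F.
(-2)·F = -459.67  ⇒  F = 229.8.

229.8°F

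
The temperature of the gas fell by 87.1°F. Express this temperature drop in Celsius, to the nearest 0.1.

48.4°C

Only the scale ratio 5/9 matters for a change in temperature.
87.1 × 5/9 = 48.4.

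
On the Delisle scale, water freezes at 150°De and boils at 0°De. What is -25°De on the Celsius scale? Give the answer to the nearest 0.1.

Linear interpolation between the fixed points: C = (-25 - 150) × 100 / (0 - 150) = 116.6667°C.

116.7°C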